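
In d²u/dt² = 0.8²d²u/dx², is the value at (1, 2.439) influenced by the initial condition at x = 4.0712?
No. The domain of dependence is [-0.9512, 2.9512], and 4.0712 is outside this interval.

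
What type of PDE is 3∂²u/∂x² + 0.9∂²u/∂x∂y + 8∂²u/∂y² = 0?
With A = 3, B = 0.9, C = 8, the discriminant is -95.19. This is an elliptic PDE.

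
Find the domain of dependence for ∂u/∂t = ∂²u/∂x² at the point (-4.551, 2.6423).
The entire real line. The heat equation has infinite propagation speed: any initial disturbance instantly affects all points (though exponentially small far away).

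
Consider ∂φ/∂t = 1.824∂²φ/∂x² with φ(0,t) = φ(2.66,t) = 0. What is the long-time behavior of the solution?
As t → ∞, φ → 0. Heat diffuses out through both boundaries.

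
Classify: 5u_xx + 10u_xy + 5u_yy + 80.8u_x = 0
Parabolic (discriminant = 0).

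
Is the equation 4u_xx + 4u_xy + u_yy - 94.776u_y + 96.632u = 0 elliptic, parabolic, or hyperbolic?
Computing B² - 4AC with A = 4, B = 4, C = 1: discriminant = 0 (zero). Answer: parabolic.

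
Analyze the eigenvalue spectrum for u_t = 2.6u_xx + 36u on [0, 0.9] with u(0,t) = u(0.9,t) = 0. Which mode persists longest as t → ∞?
Eigenvalues: λₙ = 2.6n²π²/0.9² - 36.
First three modes:
  n=1: λ₁ = 2.6π²/0.9² - 36 ≈ -4.32
  n=2: λ₂ = 10.4π²/0.9² - 36 ≈ 90.721
  n=3: λ₃ = 23.4π²/0.9² - 36 ≈ 249.122
Since 2.6π²/0.9² ≈ 31.68 < 36, λ₁ < 0.
The n=1 mode grows fastest (−λₙ is largest for n=1) → dominates.
Asymptotic: u ~ c₁ sin(πx/0.9) e^{4.32t} (exponential growth at rate −λ₁ ≈ 4.32).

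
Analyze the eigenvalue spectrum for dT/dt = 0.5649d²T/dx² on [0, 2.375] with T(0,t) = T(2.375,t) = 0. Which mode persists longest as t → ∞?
Eigenvalues: λₙ = 0.5649n²π²/2.375².
First three modes:
  n=1: λ₁ = 0.5649π²/2.375² ≈ 0.988
  n=2: λ₂ = 2.2596π²/2.375² ≈ 3.954 (4× faster decay)
  n=3: λ₃ = 5.0841π²/2.375² ≈ 8.896 (9× faster decay)
As t → ∞, higher modes decay exponentially faster. The n=1 mode dominates: T ~ c₁ sin(πx/2.375) e^{-λ₁t}.
Decay rate: λ₁ = 0.5649π²/2.375² ≈ 0.988.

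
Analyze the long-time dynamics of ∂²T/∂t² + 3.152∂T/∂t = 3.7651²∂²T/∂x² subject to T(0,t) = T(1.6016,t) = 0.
Long-time behavior: T → 0. Damping (γ=3.152) dissipates energy; oscillations decay exponentially.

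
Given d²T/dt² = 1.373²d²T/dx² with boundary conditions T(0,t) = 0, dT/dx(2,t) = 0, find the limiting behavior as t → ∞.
T oscillates (no decay). Energy is conserved; the solution oscillates indefinitely as standing waves.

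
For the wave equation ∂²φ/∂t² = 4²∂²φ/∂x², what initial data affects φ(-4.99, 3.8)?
Domain of dependence: [-20.19, 10.21]. Signals travel at speed 4, so data within |x - -4.99| ≤ 4·3.8 = 15.2 can reach the point.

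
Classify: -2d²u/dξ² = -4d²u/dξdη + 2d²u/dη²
Rewriting in standard form: -2d²u/dξ² + 4d²u/dξdη - 2d²u/dη² = 0. Parabolic (discriminant = 0).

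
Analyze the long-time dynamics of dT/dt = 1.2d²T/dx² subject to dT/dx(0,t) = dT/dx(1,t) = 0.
Long-time behavior: T → constant (steady state). Heat is conserved (no flux at boundaries); solution approaches the spatial average.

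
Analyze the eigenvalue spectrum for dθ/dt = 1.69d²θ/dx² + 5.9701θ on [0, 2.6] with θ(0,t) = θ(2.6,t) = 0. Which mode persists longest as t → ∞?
Eigenvalues: λₙ = 1.69n²π²/2.6² - 5.9701.
First three modes:
  n=1: λ₁ = 1.69π²/2.6² - 5.9701 ≈ -3.503
  n=2: λ₂ = 6.76π²/2.6² - 5.9701 ≈ 3.9
  n=3: λ₃ = 15.21π²/2.6² - 5.9701 ≈ 16.237
Since 1.69π²/2.6² ≈ 2.467 < 5.9701, λ₁ < 0.
The n=1 mode grows fastest (−λₙ is largest for n=1) → dominates.
Asymptotic: θ ~ c₁ sin(πx/2.6) e^{3.503t} (exponential growth at rate −λ₁ ≈ 3.503).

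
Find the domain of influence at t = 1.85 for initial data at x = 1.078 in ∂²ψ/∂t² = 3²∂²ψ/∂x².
Domain of influence: [-4.472, 6.628]. Data at x = 1.078 spreads outward at speed 3.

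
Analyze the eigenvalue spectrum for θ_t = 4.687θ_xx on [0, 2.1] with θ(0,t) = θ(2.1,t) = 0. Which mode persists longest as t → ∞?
Eigenvalues: λₙ = 4.687n²π²/2.1².
First three modes:
  n=1: λ₁ = 4.687π²/2.1² ≈ 10.49
  n=2: λ₂ = 18.748π²/2.1² ≈ 41.958 (4× faster decay)
  n=3: λ₃ = 42.183π²/2.1² ≈ 94.406 (9× faster decay)
As t → ∞, higher modes decay exponentially faster. The n=1 mode dominates: θ ~ c₁ sin(πx/2.1) e^{-λ₁t}.
Decay rate: λ₁ = 4.687π²/2.1² ≈ 10.49.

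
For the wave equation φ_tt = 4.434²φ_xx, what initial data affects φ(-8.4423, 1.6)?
Domain of dependence: [-15.5367, -1.3479]. Signals travel at speed 4.434, so data within |x - -8.4423| ≤ 4.434·1.6 = 7.0944 can reach the point.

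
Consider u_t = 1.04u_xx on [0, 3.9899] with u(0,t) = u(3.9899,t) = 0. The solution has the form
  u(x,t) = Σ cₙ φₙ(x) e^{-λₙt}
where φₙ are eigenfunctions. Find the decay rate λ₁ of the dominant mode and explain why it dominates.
Eigenvalues: λₙ = 1.04n²π²/3.9899².
First three modes:
  n=1: λ₁ = 1.04π²/3.9899² ≈ 0.645
  n=2: λ₂ = 4.16π²/3.9899² ≈ 2.579 (4× faster decay)
  n=3: λ₃ = 9.36π²/3.9899² ≈ 5.803 (9× faster decay)
As t → ∞, higher modes decay exponentially faster. The n=1 mode dominates: u ~ c₁ sin(πx/3.9899) e^{-λ₁t}.
Decay rate: λ₁ = 1.04π²/3.9899² ≈ 0.645.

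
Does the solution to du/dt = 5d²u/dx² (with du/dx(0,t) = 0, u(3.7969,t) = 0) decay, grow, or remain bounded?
u → 0. Heat escapes through the Dirichlet boundary.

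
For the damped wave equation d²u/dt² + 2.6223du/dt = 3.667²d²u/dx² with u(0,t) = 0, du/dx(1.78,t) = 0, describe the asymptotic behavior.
u → 0. Damping (γ=2.6223) dissipates energy; oscillations decay exponentially.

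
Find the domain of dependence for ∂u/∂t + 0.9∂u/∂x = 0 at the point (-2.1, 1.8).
A single point: x = -3.72. The characteristic through (-2.1, 1.8) is x - 0.9t = const, so x = -2.1 - 0.9·1.8 = -3.72.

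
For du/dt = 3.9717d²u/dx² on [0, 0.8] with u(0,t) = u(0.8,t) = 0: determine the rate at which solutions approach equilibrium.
Eigenvalues: λₙ = 3.9717n²π²/0.8².
First three modes:
  n=1: λ₁ = 3.9717π²/0.8² ≈ 61.249
  n=2: λ₂ = 15.8868π²/0.8² ≈ 244.994 (4× faster decay)
  n=3: λ₃ = 35.7453π²/0.8² ≈ 551.237 (9× faster decay)
As t → ∞, higher modes decay exponentially faster. The n=1 mode dominates: u ~ c₁ sin(πx/0.8) e^{-λ₁t}.
Decay rate: λ₁ = 3.9717π²/0.8² ≈ 61.249.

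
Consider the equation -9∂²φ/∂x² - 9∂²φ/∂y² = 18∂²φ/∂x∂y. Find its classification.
Rewriting in standard form: -9∂²φ/∂x² - 18∂²φ/∂x∂y - 9∂²φ/∂y² = 0. Parabolic. (A = -9, B = -18, C = -9 gives B² - 4AC = 0.)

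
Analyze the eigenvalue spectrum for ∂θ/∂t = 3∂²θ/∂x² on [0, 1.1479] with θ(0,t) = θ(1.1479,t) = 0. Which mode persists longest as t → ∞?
Eigenvalues: λₙ = 3n²π²/1.1479².
First three modes:
  n=1: λ₁ = 3π²/1.1479² ≈ 22.471
  n=2: λ₂ = 12π²/1.1479² ≈ 89.882 (4× faster decay)
  n=3: λ₃ = 27π²/1.1479² ≈ 202.235 (9× faster decay)
As t → ∞, higher modes decay exponentially faster. The n=1 mode dominates: θ ~ c₁ sin(πx/1.1479) e^{-λ₁t}.
Decay rate: λ₁ = 3π²/1.1479² ≈ 22.471.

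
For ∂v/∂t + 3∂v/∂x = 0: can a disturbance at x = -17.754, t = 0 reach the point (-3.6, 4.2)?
No. Only data at x = -16.2 affects (-3.6, 4.2). Advection has one-way propagation along characteristics.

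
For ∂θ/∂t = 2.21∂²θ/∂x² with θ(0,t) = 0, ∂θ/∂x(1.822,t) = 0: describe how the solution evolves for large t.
θ → 0. Heat escapes through the Dirichlet boundary.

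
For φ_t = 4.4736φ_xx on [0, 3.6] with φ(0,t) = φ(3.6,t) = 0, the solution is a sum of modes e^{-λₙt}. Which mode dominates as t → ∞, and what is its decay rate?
Eigenvalues: λₙ = 4.4736n²π²/3.6².
First three modes:
  n=1: λ₁ = 4.4736π²/3.6² ≈ 3.407
  n=2: λ₂ = 17.8944π²/3.6² ≈ 13.627 (4× faster decay)
  n=3: λ₃ = 40.2624π²/3.6² ≈ 30.662 (9× faster decay)
As t → ∞, higher modes decay exponentially faster. The n=1 mode dominates: φ ~ c₁ sin(πx/3.6) e^{-λ₁t}.
Decay rate: λ₁ = 4.4736π²/3.6² ≈ 3.407.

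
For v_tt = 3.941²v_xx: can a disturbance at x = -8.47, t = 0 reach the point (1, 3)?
Yes. The domain of dependence is [-10.823, 12.823], and -8.47 ∈ [-10.823, 12.823].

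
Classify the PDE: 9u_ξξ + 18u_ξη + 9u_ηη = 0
A = 9, B = 18, C = 9. Discriminant B² - 4AC = 0. Since 0 = 0, parabolic.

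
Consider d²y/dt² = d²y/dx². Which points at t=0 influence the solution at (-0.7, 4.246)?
Domain of dependence: [-4.946, 3.546]. Signals travel at speed 1, so data within |x - -0.7| ≤ 1·4.246 = 4.246 can reach the point.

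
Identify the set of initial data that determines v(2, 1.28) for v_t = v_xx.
The entire real line. The heat equation has infinite propagation speed: any initial disturbance instantly affects all points (though exponentially small far away).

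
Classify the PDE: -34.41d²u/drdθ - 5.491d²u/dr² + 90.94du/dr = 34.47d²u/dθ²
Rewriting in standard form: -5.491d²u/dr² - 34.41d²u/drdθ - 34.47d²u/dθ² + 90.94du/dr = 0. A = -5.491, B = -34.41, C = -34.47. Discriminant B² - 4AC = 426.94902. Since 426.94902 > 0, hyperbolic.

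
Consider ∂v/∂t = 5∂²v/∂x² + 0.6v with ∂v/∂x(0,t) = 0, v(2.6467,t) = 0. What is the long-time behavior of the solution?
As t → ∞, v → 0. Diffusion dominates reaction (r=0.6 < κπ²/(4L²)≈1.76); solution decays.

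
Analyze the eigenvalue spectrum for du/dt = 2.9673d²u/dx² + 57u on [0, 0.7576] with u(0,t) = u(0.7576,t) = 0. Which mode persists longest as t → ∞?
Eigenvalues: λₙ = 2.9673n²π²/0.7576² - 57.
First three modes:
  n=1: λ₁ = 2.9673π²/0.7576² - 57 ≈ -5.975
  n=2: λ₂ = 11.8692π²/0.7576² - 57 ≈ 147.099
  n=3: λ₃ = 26.7057π²/0.7576² - 57 ≈ 402.223
Since 2.9673π²/0.7576² ≈ 51.025 < 57, λ₁ < 0.
The n=1 mode grows fastest (−λₙ is largest for n=1) → dominates.
Asymptotic: u ~ c₁ sin(πx/0.7576) e^{5.975t} (exponential growth at rate −λ₁ ≈ 5.975).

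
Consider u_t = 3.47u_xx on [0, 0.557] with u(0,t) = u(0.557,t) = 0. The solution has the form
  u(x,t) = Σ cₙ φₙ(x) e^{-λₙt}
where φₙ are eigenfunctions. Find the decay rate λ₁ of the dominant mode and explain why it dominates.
Eigenvalues: λₙ = 3.47n²π²/0.557².
First three modes:
  n=1: λ₁ = 3.47π²/0.557² ≈ 110.387
  n=2: λ₂ = 13.88π²/0.557² ≈ 441.549 (4× faster decay)
  n=3: λ₃ = 31.23π²/0.557² ≈ 993.485 (9× faster decay)
As t → ∞, higher modes decay exponentially faster. The n=1 mode dominates: u ~ c₁ sin(πx/0.557) e^{-λ₁t}.
Decay rate: λ₁ = 3.47π²/0.557² ≈ 110.387.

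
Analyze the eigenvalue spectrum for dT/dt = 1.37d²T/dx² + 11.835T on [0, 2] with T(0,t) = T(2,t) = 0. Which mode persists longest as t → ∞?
Eigenvalues: λₙ = 1.37n²π²/2² - 11.835.
First three modes:
  n=1: λ₁ = 1.37π²/2² - 11.835 ≈ -8.455
  n=2: λ₂ = 5.48π²/2² - 11.835 ≈ 1.686
  n=3: λ₃ = 12.33π²/2² - 11.835 ≈ 18.588
Since 1.37π²/2² ≈ 3.38 < 11.835, λ₁ < 0.
The n=1 mode grows fastest (−λₙ is largest for n=1) → dominates.
Asymptotic: T ~ c₁ sin(πx/2) e^{8.455t} (exponential growth at rate −λ₁ ≈ 8.455).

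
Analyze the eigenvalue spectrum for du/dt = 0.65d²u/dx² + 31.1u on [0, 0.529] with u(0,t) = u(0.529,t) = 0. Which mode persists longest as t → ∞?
Eigenvalues: λₙ = 0.65n²π²/0.529² - 31.1.
First three modes:
  n=1: λ₁ = 0.65π²/0.529² - 31.1 ≈ -8.175
  n=2: λ₂ = 2.6π²/0.529² - 31.1 ≈ 60.598
  n=3: λ₃ = 5.85π²/0.529² - 31.1 ≈ 175.221
Since 0.65π²/0.529² ≈ 22.925 < 31.1, λ₁ < 0.
The n=1 mode grows fastest (−λₙ is largest for n=1) → dominates.
Asymptotic: u ~ c₁ sin(πx/0.529) e^{8.175t} (exponential growth at rate −λ₁ ≈ 8.175).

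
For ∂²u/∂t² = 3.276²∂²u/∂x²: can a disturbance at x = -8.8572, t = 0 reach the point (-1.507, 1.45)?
No. The domain of dependence is [-6.2572, 3.2432], and -8.8572 is outside this interval.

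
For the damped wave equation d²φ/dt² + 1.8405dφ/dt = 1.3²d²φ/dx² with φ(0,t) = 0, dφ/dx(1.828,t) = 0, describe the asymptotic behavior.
φ → 0. Damping (γ=1.8405) dissipates energy; oscillations decay exponentially.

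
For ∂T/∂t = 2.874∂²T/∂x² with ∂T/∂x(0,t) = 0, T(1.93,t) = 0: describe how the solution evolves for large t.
T → 0. Heat escapes through the Dirichlet boundary.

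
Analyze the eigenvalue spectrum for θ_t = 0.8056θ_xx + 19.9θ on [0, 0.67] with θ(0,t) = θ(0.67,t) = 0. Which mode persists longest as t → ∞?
Eigenvalues: λₙ = 0.8056n²π²/0.67² - 19.9.
First three modes:
  n=1: λ₁ = 0.8056π²/0.67² - 19.9 ≈ -2.188
  n=2: λ₂ = 3.2224π²/0.67² - 19.9 ≈ 50.948
  n=3: λ₃ = 7.2504π²/0.67² - 19.9 ≈ 139.509
Since 0.8056π²/0.67² ≈ 17.712 < 19.9, λ₁ < 0.
The n=1 mode grows fastest (−λₙ is largest for n=1) → dominates.
Asymptotic: θ ~ c₁ sin(πx/0.67) e^{2.188t} (exponential growth at rate −λ₁ ≈ 2.188).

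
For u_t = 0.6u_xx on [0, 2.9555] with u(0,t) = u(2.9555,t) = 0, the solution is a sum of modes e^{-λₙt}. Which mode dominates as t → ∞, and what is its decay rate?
Eigenvalues: λₙ = 0.6n²π²/2.9555².
First three modes:
  n=1: λ₁ = 0.6π²/2.9555² ≈ 0.678
  n=2: λ₂ = 2.4π²/2.9555² ≈ 2.712 (4× faster decay)
  n=3: λ₃ = 5.4π²/2.9555² ≈ 6.101 (9× faster decay)
As t → ∞, higher modes decay exponentially faster. The n=1 mode dominates: u ~ c₁ sin(πx/2.9555) e^{-λ₁t}.
Decay rate: λ₁ = 0.6π²/2.9555² ≈ 0.678.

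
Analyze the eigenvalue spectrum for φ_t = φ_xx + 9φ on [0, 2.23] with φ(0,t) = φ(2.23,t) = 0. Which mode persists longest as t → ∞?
Eigenvalues: λₙ = n²π²/2.23² - 9.
First three modes:
  n=1: λ₁ = π²/2.23² - 9 ≈ -7.015
  n=2: λ₂ = 4π²/2.23² - 9 ≈ -1.061
  n=3: λ₃ = 9π²/2.23² - 9 ≈ 8.862
Since π²/2.23² ≈ 1.985 < 9, λ₁ < 0.
The n=1 mode grows fastest (−λₙ is largest for n=1) → dominates.
Asymptotic: φ ~ c₁ sin(πx/2.23) e^{7.015t} (exponential growth at rate −λ₁ ≈ 7.015).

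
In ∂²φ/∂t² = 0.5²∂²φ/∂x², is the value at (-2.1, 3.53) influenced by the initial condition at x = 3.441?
No. The domain of dependence is [-3.865, -0.335], and 3.441 is outside this interval.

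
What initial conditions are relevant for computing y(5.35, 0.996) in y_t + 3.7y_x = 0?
A single point: x = 1.6648. The characteristic through (5.35, 0.996) is x - 3.7t = const, so x = 5.35 - 3.7·0.996 = 1.6648.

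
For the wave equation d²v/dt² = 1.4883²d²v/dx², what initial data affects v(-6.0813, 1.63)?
Domain of dependence: [-8.507229, -3.655371]. Signals travel at speed 1.4883, so data within |x - -6.0813| ≤ 1.4883·1.63 = 2.425929 can reach the point.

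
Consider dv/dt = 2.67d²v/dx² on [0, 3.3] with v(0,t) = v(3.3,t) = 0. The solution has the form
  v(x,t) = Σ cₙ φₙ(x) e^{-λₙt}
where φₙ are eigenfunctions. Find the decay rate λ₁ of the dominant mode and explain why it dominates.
Eigenvalues: λₙ = 2.67n²π²/3.3².
First three modes:
  n=1: λ₁ = 2.67π²/3.3² ≈ 2.42
  n=2: λ₂ = 10.68π²/3.3² ≈ 9.679 (4× faster decay)
  n=3: λ₃ = 24.03π²/3.3² ≈ 21.778 (9× faster decay)
As t → ∞, higher modes decay exponentially faster. The n=1 mode dominates: v ~ c₁ sin(πx/3.3) e^{-λ₁t}.
Decay rate: λ₁ = 2.67π²/3.3² ≈ 2.42.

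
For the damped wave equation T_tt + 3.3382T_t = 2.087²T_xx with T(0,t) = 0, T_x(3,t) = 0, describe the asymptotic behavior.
T → 0. Damping (γ=3.3382) dissipates energy; oscillations decay exponentially.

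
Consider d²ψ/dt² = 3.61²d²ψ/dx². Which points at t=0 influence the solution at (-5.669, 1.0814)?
Domain of dependence: [-9.572854, -1.765146]. Signals travel at speed 3.61, so data within |x - -5.669| ≤ 3.61·1.0814 = 3.903854 can reach the point.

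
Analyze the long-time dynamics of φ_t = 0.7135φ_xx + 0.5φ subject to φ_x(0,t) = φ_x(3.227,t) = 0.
Long-time behavior: φ grows unboundedly. With Neumann BCs the constant mode has diffusion eigenvalue 0, so any r > 0 makes it grow like e^(0.5t); solution grows exponentially.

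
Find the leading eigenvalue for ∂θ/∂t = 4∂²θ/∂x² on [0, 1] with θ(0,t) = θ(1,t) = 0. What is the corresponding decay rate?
Eigenvalues: λₙ = 4n²π².
First three modes:
  n=1: λ₁ = 4π² ≈ 39.478
  n=2: λ₂ = 16π² ≈ 157.914 (4× faster decay)
  n=3: λ₃ = 36π² ≈ 355.306 (9× faster decay)
As t → ∞, higher modes decay exponentially faster. The n=1 mode dominates: θ ~ c₁ sin(πx) e^{-λ₁t}.
Decay rate: λ₁ = 4π² ≈ 39.478.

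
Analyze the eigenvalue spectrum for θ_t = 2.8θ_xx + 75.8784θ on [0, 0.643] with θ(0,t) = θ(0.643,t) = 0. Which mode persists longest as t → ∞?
Eigenvalues: λₙ = 2.8n²π²/0.643² - 75.8784.
First three modes:
  n=1: λ₁ = 2.8π²/0.643² - 75.8784 ≈ -9.038
  n=2: λ₂ = 11.2π²/0.643² - 75.8784 ≈ 191.481
  n=3: λ₃ = 25.2π²/0.643² - 75.8784 ≈ 525.681
Since 2.8π²/0.643² ≈ 66.84 < 75.8784, λ₁ < 0.
The n=1 mode grows fastest (−λₙ is largest for n=1) → dominates.
Asymptotic: θ ~ c₁ sin(πx/0.643) e^{9.038t} (exponential growth at rate −λ₁ ≈ 9.038).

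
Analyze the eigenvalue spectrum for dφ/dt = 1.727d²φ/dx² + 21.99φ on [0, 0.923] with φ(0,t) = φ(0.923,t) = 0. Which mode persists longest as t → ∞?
Eigenvalues: λₙ = 1.727n²π²/0.923² - 21.99.
First three modes:
  n=1: λ₁ = 1.727π²/0.923² - 21.99 ≈ -1.983
  n=2: λ₂ = 6.908π²/0.923² - 21.99 ≈ 58.039
  n=3: λ₃ = 15.543π²/0.923² - 21.99 ≈ 158.076
Since 1.727π²/0.923² ≈ 20.007 < 21.99, λ₁ < 0.
The n=1 mode grows fastest (−λₙ is largest for n=1) → dominates.
Asymptotic: φ ~ c₁ sin(πx/0.923) e^{1.983t} (exponential growth at rate −λ₁ ≈ 1.983).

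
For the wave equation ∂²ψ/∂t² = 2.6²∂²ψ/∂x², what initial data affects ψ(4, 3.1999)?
Domain of dependence: [-4.31974, 12.31974]. Signals travel at speed 2.6, so data within |x - 4| ≤ 2.6·3.1999 = 8.31974 can reach the point.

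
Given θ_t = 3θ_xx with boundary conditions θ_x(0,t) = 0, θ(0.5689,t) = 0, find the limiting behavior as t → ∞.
θ → 0. Heat escapes through the Dirichlet boundary.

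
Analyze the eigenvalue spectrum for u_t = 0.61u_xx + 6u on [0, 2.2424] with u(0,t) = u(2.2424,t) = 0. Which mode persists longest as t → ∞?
Eigenvalues: λₙ = 0.61n²π²/2.2424² - 6.
First three modes:
  n=1: λ₁ = 0.61π²/2.2424² - 6 ≈ -4.803
  n=2: λ₂ = 2.44π²/2.2424² - 6 ≈ -1.211
  n=3: λ₃ = 5.49π²/2.2424² - 6 ≈ 4.776
Since 0.61π²/2.2424² ≈ 1.197 < 6, λ₁ < 0.
The n=1 mode grows fastest (−λₙ is largest for n=1) → dominates.
Asymptotic: u ~ c₁ sin(πx/2.2424) e^{4.803t} (exponential growth at rate −λ₁ ≈ 4.803).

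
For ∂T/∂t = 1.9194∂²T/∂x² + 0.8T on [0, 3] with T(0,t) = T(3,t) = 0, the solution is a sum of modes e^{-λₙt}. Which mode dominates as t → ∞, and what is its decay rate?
Eigenvalues: λₙ = 1.9194n²π²/3² - 0.8.
First three modes:
  n=1: λ₁ = 1.9194π²/3² - 0.8 ≈ 1.305
  n=2: λ₂ = 7.6776π²/3² - 0.8 ≈ 7.619
  n=3: λ₃ = 17.2746π²/3² - 0.8 ≈ 18.144
Since 1.9194π²/3² ≈ 2.105 > 0.8, all λₙ > 0.
The n=1 mode decays slowest → dominates as t → ∞.
Asymptotic: T ~ c₁ sin(πx/3) e^{-λ₁t} with decay rate λ₁ ≈ 1.305.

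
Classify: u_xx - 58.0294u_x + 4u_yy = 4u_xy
Rewriting in standard form: u_xx - 4u_xy + 4u_yy - 58.0294u_x = 0. Parabolic (discriminant = 0).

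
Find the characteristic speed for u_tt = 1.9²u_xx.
Speed = 1.9. Information travels along characteristics x = x₀ ± 1.9t.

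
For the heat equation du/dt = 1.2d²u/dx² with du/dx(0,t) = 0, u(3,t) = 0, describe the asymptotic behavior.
u → 0. Heat escapes through the Dirichlet boundary.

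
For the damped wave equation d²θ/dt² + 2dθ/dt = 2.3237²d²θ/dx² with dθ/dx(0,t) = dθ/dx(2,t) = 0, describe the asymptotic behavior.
θ → constant (steady state). Damping (γ=2) dissipates the nonconstant modes; with Neumann BCs the spatial average obeys M''+γM'=0 and tends to a finite limit.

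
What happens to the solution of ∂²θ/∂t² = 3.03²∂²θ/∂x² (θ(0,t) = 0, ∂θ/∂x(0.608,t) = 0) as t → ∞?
θ oscillates (no decay). Energy is conserved; the solution oscillates indefinitely as standing waves.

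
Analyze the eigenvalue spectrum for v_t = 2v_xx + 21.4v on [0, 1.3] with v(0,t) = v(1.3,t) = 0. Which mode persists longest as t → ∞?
Eigenvalues: λₙ = 2n²π²/1.3² - 21.4.
First three modes:
  n=1: λ₁ = 2π²/1.3² - 21.4 ≈ -9.72
  n=2: λ₂ = 8π²/1.3² - 21.4 ≈ 25.32
  n=3: λ₃ = 18π²/1.3² - 21.4 ≈ 83.72
Since 2π²/1.3² ≈ 11.68 < 21.4, λ₁ < 0.
The n=1 mode grows fastest (−λₙ is largest for n=1) → dominates.
Asymptotic: v ~ c₁ sin(πx/1.3) e^{9.72t} (exponential growth at rate −λ₁ ≈ 9.72).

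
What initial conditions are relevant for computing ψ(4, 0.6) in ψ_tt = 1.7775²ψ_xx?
Domain of dependence: [2.9335, 5.0665]. Signals travel at speed 1.7775, so data within |x - 4| ≤ 1.7775·0.6 = 1.0665 can reach the point.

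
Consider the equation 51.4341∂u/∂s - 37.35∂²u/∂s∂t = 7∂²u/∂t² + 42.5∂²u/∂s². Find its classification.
Rewriting in standard form: -42.5∂²u/∂s² - 37.35∂²u/∂s∂t - 7∂²u/∂t² + 51.4341∂u/∂s = 0. Hyperbolic. (A = -42.5, B = -37.35, C = -7 gives B² - 4AC = 205.0225.)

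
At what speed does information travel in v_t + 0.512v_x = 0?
Speed = 0.512. Information travels along x - 0.512t = const (rightward).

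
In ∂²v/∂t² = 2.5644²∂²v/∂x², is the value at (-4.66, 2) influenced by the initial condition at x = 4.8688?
No. The domain of dependence is [-9.7888, 0.4688], and 4.8688 is outside this interval.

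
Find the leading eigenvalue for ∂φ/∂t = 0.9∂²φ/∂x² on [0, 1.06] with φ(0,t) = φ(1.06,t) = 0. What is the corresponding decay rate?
Eigenvalues: λₙ = 0.9n²π²/1.06².
First three modes:
  n=1: λ₁ = 0.9π²/1.06² ≈ 7.906
  n=2: λ₂ = 3.6π²/1.06² ≈ 31.622 (4× faster decay)
  n=3: λ₃ = 8.1π²/1.06² ≈ 71.15 (9× faster decay)
As t → ∞, higher modes decay exponentially faster. The n=1 mode dominates: φ ~ c₁ sin(πx/1.06) e^{-λ₁t}.
Decay rate: λ₁ = 0.9π²/1.06² ≈ 7.906.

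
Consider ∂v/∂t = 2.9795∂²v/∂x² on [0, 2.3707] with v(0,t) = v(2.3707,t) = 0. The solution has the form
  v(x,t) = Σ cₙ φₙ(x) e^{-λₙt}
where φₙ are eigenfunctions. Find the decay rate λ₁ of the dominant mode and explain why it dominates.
Eigenvalues: λₙ = 2.9795n²π²/2.3707².
First three modes:
  n=1: λ₁ = 2.9795π²/2.3707² ≈ 5.232
  n=2: λ₂ = 11.918π²/2.3707² ≈ 20.929 (4× faster decay)
  n=3: λ₃ = 26.8155π²/2.3707² ≈ 47.09 (9× faster decay)
As t → ∞, higher modes decay exponentially faster. The n=1 mode dominates: v ~ c₁ sin(πx/2.3707) e^{-λ₁t}.
Decay rate: λ₁ = 2.9795π²/2.3707² ≈ 5.232.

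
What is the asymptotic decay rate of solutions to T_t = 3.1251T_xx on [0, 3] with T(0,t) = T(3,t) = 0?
Eigenvalues: λₙ = 3.1251n²π²/3².
First three modes:
  n=1: λ₁ = 3.1251π²/3² ≈ 3.427
  n=2: λ₂ = 12.5004π²/3² ≈ 13.708 (4× faster decay)
  n=3: λ₃ = 28.1259π²/3² ≈ 30.844 (9× faster decay)
As t → ∞, higher modes decay exponentially faster. The n=1 mode dominates: T ~ c₁ sin(πx/3) e^{-λ₁t}.
Decay rate: λ₁ = 3.1251π²/3² ≈ 3.427.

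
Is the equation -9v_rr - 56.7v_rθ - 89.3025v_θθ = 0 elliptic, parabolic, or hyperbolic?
Computing B² - 4AC with A = -9, B = -56.7, C = -89.3025: discriminant = 0 (zero). Answer: parabolic.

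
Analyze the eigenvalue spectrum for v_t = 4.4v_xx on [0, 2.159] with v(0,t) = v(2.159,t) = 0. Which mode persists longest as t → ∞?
Eigenvalues: λₙ = 4.4n²π²/2.159².
First three modes:
  n=1: λ₁ = 4.4π²/2.159² ≈ 9.316
  n=2: λ₂ = 17.6π²/2.159² ≈ 37.266 (4× faster decay)
  n=3: λ₃ = 39.6π²/2.159² ≈ 83.847 (9× faster decay)
As t → ∞, higher modes decay exponentially faster. The n=1 mode dominates: v ~ c₁ sin(πx/2.159) e^{-λ₁t}.
Decay rate: λ₁ = 4.4π²/2.159² ≈ 9.316.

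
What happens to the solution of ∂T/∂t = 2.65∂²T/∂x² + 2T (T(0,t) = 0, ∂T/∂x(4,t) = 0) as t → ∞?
T grows unboundedly. Reaction dominates diffusion (r=2 > κπ²/(4L²)≈0.41); solution grows exponentially.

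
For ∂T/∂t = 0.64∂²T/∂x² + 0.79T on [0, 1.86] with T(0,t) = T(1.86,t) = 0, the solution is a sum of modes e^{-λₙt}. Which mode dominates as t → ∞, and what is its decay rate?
Eigenvalues: λₙ = 0.64n²π²/1.86² - 0.79.
First three modes:
  n=1: λ₁ = 0.64π²/1.86² - 0.79 ≈ 1.036
  n=2: λ₂ = 2.56π²/1.86² - 0.79 ≈ 6.513
  n=3: λ₃ = 5.76π²/1.86² - 0.79 ≈ 15.642
Since 0.64π²/1.86² ≈ 1.826 > 0.79, all λₙ > 0.
The n=1 mode decays slowest → dominates as t → ∞.
Asymptotic: T ~ c₁ sin(πx/1.86) e^{-λ₁t} with decay rate λ₁ ≈ 1.036.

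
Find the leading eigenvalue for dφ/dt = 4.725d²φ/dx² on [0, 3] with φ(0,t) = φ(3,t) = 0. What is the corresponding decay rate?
Eigenvalues: λₙ = 4.725n²π²/3².
First three modes:
  n=1: λ₁ = 4.725π²/3² ≈ 5.182
  n=2: λ₂ = 18.9π²/3² ≈ 20.726 (4× faster decay)
  n=3: λ₃ = 42.525π²/3² ≈ 46.634 (9× faster decay)
As t → ∞, higher modes decay exponentially faster. The n=1 mode dominates: φ ~ c₁ sin(πx/3) e^{-λ₁t}.
Decay rate: λ₁ = 4.725π²/3² ≈ 5.182.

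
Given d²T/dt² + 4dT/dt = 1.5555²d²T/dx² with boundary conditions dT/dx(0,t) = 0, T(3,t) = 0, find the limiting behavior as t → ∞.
T → 0. Damping (γ=4) dissipates energy; oscillations decay exponentially.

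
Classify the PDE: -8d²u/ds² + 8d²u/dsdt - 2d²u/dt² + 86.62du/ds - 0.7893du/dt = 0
A = -8, B = 8, C = -2. Discriminant B² - 4AC = 0. Since 0 = 0, parabolic.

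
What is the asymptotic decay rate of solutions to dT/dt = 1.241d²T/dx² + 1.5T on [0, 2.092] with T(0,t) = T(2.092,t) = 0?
Eigenvalues: λₙ = 1.241n²π²/2.092² - 1.5.
First three modes:
  n=1: λ₁ = 1.241π²/2.092² - 1.5 ≈ 1.299
  n=2: λ₂ = 4.964π²/2.092² - 1.5 ≈ 9.695
  n=3: λ₃ = 11.169π²/2.092² - 1.5 ≈ 23.688
Since 1.241π²/2.092² ≈ 2.799 > 1.5, all λₙ > 0.
The n=1 mode decays slowest → dominates as t → ∞.
Asymptotic: T ~ c₁ sin(πx/2.092) e^{-λ₁t} with decay rate λ₁ ≈ 1.299.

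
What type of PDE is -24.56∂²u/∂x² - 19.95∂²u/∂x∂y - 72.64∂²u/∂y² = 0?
With A = -24.56, B = -19.95, C = -72.64, the discriminant is -6738.1511. This is an elliptic PDE.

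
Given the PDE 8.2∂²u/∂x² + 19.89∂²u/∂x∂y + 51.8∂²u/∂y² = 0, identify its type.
The second-order coefficients are A = 8.2, B = 19.89, C = 51.8. Since B² - 4AC = -1303.4279 < 0, this is an elliptic PDE.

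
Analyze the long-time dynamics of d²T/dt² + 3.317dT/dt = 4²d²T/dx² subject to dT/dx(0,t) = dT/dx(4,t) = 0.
Long-time behavior: T → constant (steady state). Damping (γ=3.317) dissipates the nonconstant modes; with Neumann BCs the spatial average obeys M''+γM'=0 and tends to a finite limit.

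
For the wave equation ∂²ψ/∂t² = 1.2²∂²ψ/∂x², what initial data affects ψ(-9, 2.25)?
Domain of dependence: [-11.7, -6.3]. Signals travel at speed 1.2, so data within |x - -9| ≤ 1.2·2.25 = 2.7 can reach the point.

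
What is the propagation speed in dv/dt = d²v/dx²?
Infinite. The heat equation is parabolic, not hyperbolic, so disturbances propagate instantly.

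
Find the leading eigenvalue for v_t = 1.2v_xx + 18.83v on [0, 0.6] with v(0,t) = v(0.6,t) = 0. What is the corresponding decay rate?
Eigenvalues: λₙ = 1.2n²π²/0.6² - 18.83.
First three modes:
  n=1: λ₁ = 1.2π²/0.6² - 18.83 ≈ 14.069
  n=2: λ₂ = 4.8π²/0.6² - 18.83 ≈ 112.765
  n=3: λ₃ = 10.8π²/0.6² - 18.83 ≈ 277.258
Since 1.2π²/0.6² ≈ 32.899 > 18.83, all λₙ > 0.
The n=1 mode decays slowest → dominates as t → ∞.
Asymptotic: v ~ c₁ sin(πx/0.6) e^{-λ₁t} with decay rate λ₁ ≈ 14.069.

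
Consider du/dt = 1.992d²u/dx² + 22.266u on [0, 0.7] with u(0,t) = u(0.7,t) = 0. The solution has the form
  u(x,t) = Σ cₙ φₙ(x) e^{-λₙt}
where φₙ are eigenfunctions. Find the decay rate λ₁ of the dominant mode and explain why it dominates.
Eigenvalues: λₙ = 1.992n²π²/0.7² - 22.266.
First three modes:
  n=1: λ₁ = 1.992π²/0.7² - 22.266 ≈ 17.857
  n=2: λ₂ = 7.968π²/0.7² - 22.266 ≈ 138.226
  n=3: λ₃ = 17.928π²/0.7² - 22.266 ≈ 338.841
Since 1.992π²/0.7² ≈ 40.123 > 22.266, all λₙ > 0.
The n=1 mode decays slowest → dominates as t → ∞.
Asymptotic: u ~ c₁ sin(πx/0.7) e^{-λ₁t} with decay rate λ₁ ≈ 17.857.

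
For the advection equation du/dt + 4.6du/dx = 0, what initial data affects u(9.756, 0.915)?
A single point: x = 5.547. The characteristic through (9.756, 0.915) is x - 4.6t = const, so x = 9.756 - 4.6·0.915 = 5.547.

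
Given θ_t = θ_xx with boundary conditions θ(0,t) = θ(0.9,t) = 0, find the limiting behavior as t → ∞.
θ → 0. Heat diffuses out through both boundaries.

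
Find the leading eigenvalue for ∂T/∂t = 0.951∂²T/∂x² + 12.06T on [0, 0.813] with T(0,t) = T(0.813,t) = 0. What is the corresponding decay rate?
Eigenvalues: λₙ = 0.951n²π²/0.813² - 12.06.
First three modes:
  n=1: λ₁ = 0.951π²/0.813² - 12.06 ≈ 2.14
  n=2: λ₂ = 3.804π²/0.813² - 12.06 ≈ 44.741
  n=3: λ₃ = 8.559π²/0.813² - 12.06 ≈ 115.743
Since 0.951π²/0.813² ≈ 14.2 > 12.06, all λₙ > 0.
The n=1 mode decays slowest → dominates as t → ∞.
Asymptotic: T ~ c₁ sin(πx/0.813) e^{-λ₁t} with decay rate λ₁ ≈ 2.14.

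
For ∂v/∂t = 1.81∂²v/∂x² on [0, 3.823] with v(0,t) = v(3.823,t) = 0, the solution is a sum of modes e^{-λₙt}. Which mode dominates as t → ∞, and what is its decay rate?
Eigenvalues: λₙ = 1.81n²π²/3.823².
First three modes:
  n=1: λ₁ = 1.81π²/3.823² ≈ 1.222
  n=2: λ₂ = 7.24π²/3.823² ≈ 4.889 (4× faster decay)
  n=3: λ₃ = 16.29π²/3.823² ≈ 11 (9× faster decay)
As t → ∞, higher modes decay exponentially faster. The n=1 mode dominates: v ~ c₁ sin(πx/3.823) e^{-λ₁t}.
Decay rate: λ₁ = 1.81π²/3.823² ≈ 1.222.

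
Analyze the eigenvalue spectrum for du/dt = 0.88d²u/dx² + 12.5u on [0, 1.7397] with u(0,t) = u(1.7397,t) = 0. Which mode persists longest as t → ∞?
Eigenvalues: λₙ = 0.88n²π²/1.7397² - 12.5.
First three modes:
  n=1: λ₁ = 0.88π²/1.7397² - 12.5 ≈ -9.63
  n=2: λ₂ = 3.52π²/1.7397² - 12.5 ≈ -1.021
  n=3: λ₃ = 7.92π²/1.7397² - 12.5 ≈ 13.327
Since 0.88π²/1.7397² ≈ 2.87 < 12.5, λ₁ < 0.
The n=1 mode grows fastest (−λₙ is largest for n=1) → dominates.
Asymptotic: u ~ c₁ sin(πx/1.7397) e^{9.63t} (exponential growth at rate −λ₁ ≈ 9.63).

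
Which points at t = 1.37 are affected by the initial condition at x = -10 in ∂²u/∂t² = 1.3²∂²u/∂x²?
Domain of influence: [-11.781, -8.219]. Data at x = -10 spreads outward at speed 1.3.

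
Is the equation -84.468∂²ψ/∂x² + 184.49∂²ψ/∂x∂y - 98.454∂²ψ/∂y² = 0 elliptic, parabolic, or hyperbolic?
Computing B² - 4AC with A = -84.468, B = 184.49, C = -98.454: discriminant = 771.710212 (positive). Answer: hyperbolic.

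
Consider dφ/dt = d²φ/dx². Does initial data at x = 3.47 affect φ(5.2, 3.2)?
Yes, for any finite x. The heat equation has infinite propagation speed, so all initial data affects all points at any t > 0.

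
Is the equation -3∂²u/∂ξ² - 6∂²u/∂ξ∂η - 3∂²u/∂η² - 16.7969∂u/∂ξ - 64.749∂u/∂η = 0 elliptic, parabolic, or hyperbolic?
Computing B² - 4AC with A = -3, B = -6, C = -3: discriminant = 0 (zero). Answer: parabolic.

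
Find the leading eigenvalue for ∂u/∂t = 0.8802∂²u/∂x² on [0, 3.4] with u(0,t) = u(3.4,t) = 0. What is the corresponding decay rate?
Eigenvalues: λₙ = 0.8802n²π²/3.4².
First three modes:
  n=1: λ₁ = 0.8802π²/3.4² ≈ 0.751
  n=2: λ₂ = 3.5208π²/3.4² ≈ 3.006 (4× faster decay)
  n=3: λ₃ = 7.9218π²/3.4² ≈ 6.763 (9× faster decay)
As t → ∞, higher modes decay exponentially faster. The n=1 mode dominates: u ~ c₁ sin(πx/3.4) e^{-λ₁t}.
Decay rate: λ₁ = 0.8802π²/3.4² ≈ 0.751.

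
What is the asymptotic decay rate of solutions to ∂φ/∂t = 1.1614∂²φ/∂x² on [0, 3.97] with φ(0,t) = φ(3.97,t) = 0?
Eigenvalues: λₙ = 1.1614n²π²/3.97².
First three modes:
  n=1: λ₁ = 1.1614π²/3.97² ≈ 0.727
  n=2: λ₂ = 4.6456π²/3.97² ≈ 2.909 (4× faster decay)
  n=3: λ₃ = 10.4526π²/3.97² ≈ 6.546 (9× faster decay)
As t → ∞, higher modes decay exponentially faster. The n=1 mode dominates: φ ~ c₁ sin(πx/3.97) e^{-λ₁t}.
Decay rate: λ₁ = 1.1614π²/3.97² ≈ 0.727.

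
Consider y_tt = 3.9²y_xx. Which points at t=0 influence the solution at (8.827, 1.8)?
Domain of dependence: [1.807, 15.847]. Signals travel at speed 3.9, so data within |x - 8.827| ≤ 3.9·1.8 = 7.02 can reach the point.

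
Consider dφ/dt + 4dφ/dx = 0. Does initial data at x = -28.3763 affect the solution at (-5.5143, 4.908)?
No. Only data at x = -25.1463 affects (-5.5143, 4.908). Advection has one-way propagation along characteristics.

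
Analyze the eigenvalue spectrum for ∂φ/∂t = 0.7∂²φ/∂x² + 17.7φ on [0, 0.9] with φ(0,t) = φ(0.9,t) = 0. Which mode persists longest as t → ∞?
Eigenvalues: λₙ = 0.7n²π²/0.9² - 17.7.
First three modes:
  n=1: λ₁ = 0.7π²/0.9² - 17.7 ≈ -9.171
  n=2: λ₂ = 2.8π²/0.9² - 17.7 ≈ 16.417
  n=3: λ₃ = 6.3π²/0.9² - 17.7 ≈ 59.064
Since 0.7π²/0.9² ≈ 8.529 < 17.7, λ₁ < 0.
The n=1 mode grows fastest (−λₙ is largest for n=1) → dominates.
Asymptotic: φ ~ c₁ sin(πx/0.9) e^{9.171t} (exponential growth at rate −λ₁ ≈ 9.171).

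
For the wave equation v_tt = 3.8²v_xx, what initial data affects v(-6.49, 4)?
Domain of dependence: [-21.69, 8.71]. Signals travel at speed 3.8, so data within |x - -6.49| ≤ 3.8·4 = 15.2 can reach the point.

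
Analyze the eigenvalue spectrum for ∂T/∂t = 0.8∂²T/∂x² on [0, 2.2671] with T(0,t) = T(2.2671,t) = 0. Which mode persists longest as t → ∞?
Eigenvalues: λₙ = 0.8n²π²/2.2671².
First three modes:
  n=1: λ₁ = 0.8π²/2.2671² ≈ 1.536
  n=2: λ₂ = 3.2π²/2.2671² ≈ 6.145 (4× faster decay)
  n=3: λ₃ = 7.2π²/2.2671² ≈ 13.826 (9× faster decay)
As t → ∞, higher modes decay exponentially faster. The n=1 mode dominates: T ~ c₁ sin(πx/2.2671) e^{-λ₁t}.
Decay rate: λ₁ = 0.8π²/2.2671² ≈ 1.536.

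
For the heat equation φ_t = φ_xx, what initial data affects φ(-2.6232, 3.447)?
The entire real line. The heat equation has infinite propagation speed: any initial disturbance instantly affects all points (though exponentially small far away).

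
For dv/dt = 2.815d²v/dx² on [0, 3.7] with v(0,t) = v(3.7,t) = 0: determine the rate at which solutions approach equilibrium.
Eigenvalues: λₙ = 2.815n²π²/3.7².
First three modes:
  n=1: λ₁ = 2.815π²/3.7² ≈ 2.029
  n=2: λ₂ = 11.26π²/3.7² ≈ 8.118 (4× faster decay)
  n=3: λ₃ = 25.335π²/3.7² ≈ 18.265 (9× faster decay)
As t → ∞, higher modes decay exponentially faster. The n=1 mode dominates: v ~ c₁ sin(πx/3.7) e^{-λ₁t}.
Decay rate: λ₁ = 2.815π²/3.7² ≈ 2.029.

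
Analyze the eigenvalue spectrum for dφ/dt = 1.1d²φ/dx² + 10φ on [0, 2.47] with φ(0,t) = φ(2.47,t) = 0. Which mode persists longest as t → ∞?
Eigenvalues: λₙ = 1.1n²π²/2.47² - 10.
First three modes:
  n=1: λ₁ = 1.1π²/2.47² - 10 ≈ -8.22
  n=2: λ₂ = 4.4π²/2.47² - 10 ≈ -2.882
  n=3: λ₃ = 9.9π²/2.47² - 10 ≈ 6.016
Since 1.1π²/2.47² ≈ 1.78 < 10, λ₁ < 0.
The n=1 mode grows fastest (−λₙ is largest for n=1) → dominates.
Asymptotic: φ ~ c₁ sin(πx/2.47) e^{8.22t} (exponential growth at rate −λ₁ ≈ 8.22).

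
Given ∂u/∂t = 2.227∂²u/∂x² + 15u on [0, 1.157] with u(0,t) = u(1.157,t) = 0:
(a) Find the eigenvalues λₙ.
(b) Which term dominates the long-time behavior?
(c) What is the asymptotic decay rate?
Eigenvalues: λₙ = 2.227n²π²/1.157² - 15.
First three modes:
  n=1: λ₁ = 2.227π²/1.157² - 15 ≈ 1.419
  n=2: λ₂ = 8.908π²/1.157² - 15 ≈ 50.677
  n=3: λ₃ = 20.043π²/1.157² - 15 ≈ 132.773
Since 2.227π²/1.157² ≈ 16.419 > 15, all λₙ > 0.
The n=1 mode decays slowest → dominates as t → ∞.
Asymptotic: u ~ c₁ sin(πx/1.157) e^{-λ₁t} with decay rate λ₁ ≈ 1.419.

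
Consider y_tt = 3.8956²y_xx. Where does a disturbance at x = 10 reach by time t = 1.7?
Domain of influence: [3.37748, 16.62252]. Data at x = 10 spreads outward at speed 3.8956.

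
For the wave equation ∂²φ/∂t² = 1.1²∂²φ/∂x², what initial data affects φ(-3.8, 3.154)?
Domain of dependence: [-7.2694, -0.3306]. Signals travel at speed 1.1, so data within |x - -3.8| ≤ 1.1·3.154 = 3.4694 can reach the point.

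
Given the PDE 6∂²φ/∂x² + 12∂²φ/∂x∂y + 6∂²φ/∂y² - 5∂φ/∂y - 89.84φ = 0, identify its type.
The second-order coefficients are A = 6, B = 12, C = 6. Since B² - 4AC = 0 = 0, this is a parabolic PDE.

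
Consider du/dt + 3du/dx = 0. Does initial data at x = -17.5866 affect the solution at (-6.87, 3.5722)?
Yes. The characteristic through (-6.87, 3.5722) passes through x = -17.5866.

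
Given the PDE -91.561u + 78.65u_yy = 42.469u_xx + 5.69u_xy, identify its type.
Rewriting in standard form: -42.469u_xx - 5.69u_xy + 78.65u_yy - 91.561u = 0. The second-order coefficients are A = -42.469, B = -5.69, C = 78.65. Since B² - 4AC = 13393.1235 > 0, this is a hyperbolic PDE.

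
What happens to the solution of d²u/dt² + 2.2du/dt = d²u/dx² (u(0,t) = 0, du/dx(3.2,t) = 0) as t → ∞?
u → 0. Damping (γ=2.2) dissipates energy; oscillations decay exponentially.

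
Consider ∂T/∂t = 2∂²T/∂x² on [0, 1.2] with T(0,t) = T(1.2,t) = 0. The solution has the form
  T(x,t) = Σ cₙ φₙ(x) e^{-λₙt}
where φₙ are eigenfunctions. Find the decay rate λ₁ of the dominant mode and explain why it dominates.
Eigenvalues: λₙ = 2n²π²/1.2².
First three modes:
  n=1: λ₁ = 2π²/1.2² ≈ 13.708
  n=2: λ₂ = 8π²/1.2² ≈ 54.831 (4× faster decay)
  n=3: λ₃ = 18π²/1.2² ≈ 123.37 (9× faster decay)
As t → ∞, higher modes decay exponentially faster. The n=1 mode dominates: T ~ c₁ sin(πx/1.2) e^{-λ₁t}.
Decay rate: λ₁ = 2π²/1.2² ≈ 13.708.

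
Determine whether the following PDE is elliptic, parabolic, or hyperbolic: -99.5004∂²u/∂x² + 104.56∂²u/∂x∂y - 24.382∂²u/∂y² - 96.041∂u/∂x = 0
Coefficients: A = -99.5004, B = 104.56, C = -24.382. B² - 4AC = 1228.7185888, which is positive, so the equation is hyperbolic.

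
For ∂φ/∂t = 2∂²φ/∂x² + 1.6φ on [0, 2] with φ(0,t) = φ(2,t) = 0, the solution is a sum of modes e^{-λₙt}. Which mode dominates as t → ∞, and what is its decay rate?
Eigenvalues: λₙ = 2n²π²/2² - 1.6.
First three modes:
  n=1: λ₁ = 2π²/2² - 1.6 ≈ 3.335
  n=2: λ₂ = 8π²/2² - 1.6 ≈ 18.139
  n=3: λ₃ = 18π²/2² - 1.6 ≈ 42.813
Since 2π²/2² ≈ 4.935 > 1.6, all λₙ > 0.
The n=1 mode decays slowest → dominates as t → ∞.
Asymptotic: φ ~ c₁ sin(πx/2) e^{-λ₁t} with decay rate λ₁ ≈ 3.335.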